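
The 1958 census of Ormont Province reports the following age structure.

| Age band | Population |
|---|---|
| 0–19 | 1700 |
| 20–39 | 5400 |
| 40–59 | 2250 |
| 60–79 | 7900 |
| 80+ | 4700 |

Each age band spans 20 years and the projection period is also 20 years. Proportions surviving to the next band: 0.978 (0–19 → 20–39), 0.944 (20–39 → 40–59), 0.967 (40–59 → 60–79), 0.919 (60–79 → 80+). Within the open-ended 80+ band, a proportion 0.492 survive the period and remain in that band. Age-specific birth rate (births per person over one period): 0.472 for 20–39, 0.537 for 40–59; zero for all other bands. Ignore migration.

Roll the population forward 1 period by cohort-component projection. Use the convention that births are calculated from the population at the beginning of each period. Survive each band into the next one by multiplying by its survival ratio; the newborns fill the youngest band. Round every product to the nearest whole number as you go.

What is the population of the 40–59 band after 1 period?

5098

Call the bands 1 to 5, youngest first.
Period 1:
Births: 5400 * 0.472 = 2549 ; 2250 * 0.537 = 1208 — total 3757
Band 2: 1700 * 0.978 = 1663
Band 3: 5400 * 0.944 = 5098
Band 4: 2250 * 0.967 = 2176
Band 5: 7900 * 0.919 + 4700 * 0.492 = 7260 + 2312 = 9572
→ [3757, 1663, 5098, 2176, 9572]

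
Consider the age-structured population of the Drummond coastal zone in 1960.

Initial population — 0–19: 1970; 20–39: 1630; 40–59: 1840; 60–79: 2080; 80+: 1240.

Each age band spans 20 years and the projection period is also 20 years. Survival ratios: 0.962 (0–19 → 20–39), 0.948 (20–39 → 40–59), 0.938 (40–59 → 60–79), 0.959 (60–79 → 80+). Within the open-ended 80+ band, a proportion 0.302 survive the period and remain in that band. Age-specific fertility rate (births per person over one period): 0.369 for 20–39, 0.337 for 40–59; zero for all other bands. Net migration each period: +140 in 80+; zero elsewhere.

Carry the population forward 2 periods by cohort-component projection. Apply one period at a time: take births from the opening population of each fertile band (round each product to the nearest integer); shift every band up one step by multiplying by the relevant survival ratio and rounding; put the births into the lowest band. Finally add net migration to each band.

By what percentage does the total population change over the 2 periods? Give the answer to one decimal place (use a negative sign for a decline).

-6.5

— Period 1 —
Births: 1630 × 0.369 = 601 ; 1840 × 0.337 = 620 → 1221
20–39: 1970 × 0.962 = 1895
40–59: 1630 × 0.948 = 1545
60–79: 1840 × 0.938 = 1726
80+: 2080 × 0.959 + 1240 × 0.302 = 1995 + 374 = 2369
Net migration: 80+ + 140 → 2509
Population now: 0–19=1221, 20–39=1895, 40–59=1545, 60–79=1726, 80+=2509
— Period 2 —
Births: 1895 × 0.369 = 699 ; 1545 × 0.337 = 521 → 1220
20–39: 1221 × 0.962 = 1175
40–59: 1895 × 0.948 = 1796
60–79: 1545 × 0.938 = 1449
80+: 1726 × 0.959 + 2509 × 0.302 = 1655 + 758 = 2413
Net migration: 80+ + 140 → 2553
Population now: 0–19=1220, 20–39=1175, 40–59=1796, 60–79=1449, 80+=2553
Total: 8760 → 8193; change = -567; percentage change = -6.5%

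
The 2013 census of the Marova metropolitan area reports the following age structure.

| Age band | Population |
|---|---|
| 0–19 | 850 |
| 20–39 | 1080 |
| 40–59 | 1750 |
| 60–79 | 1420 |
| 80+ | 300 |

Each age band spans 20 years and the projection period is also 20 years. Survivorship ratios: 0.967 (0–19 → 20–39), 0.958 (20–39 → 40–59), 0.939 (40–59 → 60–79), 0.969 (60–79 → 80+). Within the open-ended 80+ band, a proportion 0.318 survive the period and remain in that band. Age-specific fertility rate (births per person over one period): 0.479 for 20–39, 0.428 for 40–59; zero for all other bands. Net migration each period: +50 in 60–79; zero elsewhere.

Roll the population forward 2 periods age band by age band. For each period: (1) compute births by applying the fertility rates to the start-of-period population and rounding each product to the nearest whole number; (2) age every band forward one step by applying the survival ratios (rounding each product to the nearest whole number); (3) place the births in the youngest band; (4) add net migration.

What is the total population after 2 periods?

Let band 1 be 0–19 through band 5 = 80+.
After projecting period 1:
Births: 1080 * 0.479 = 517  |  1750 * 0.428 = 749 → 1266
Band 2: 850 * 0.967 = 822
Band 3: 1080 * 0.958 = 1035
Band 4: 1750 * 0.939 = 1643
Band 5: 1420 * 0.969 + 300 * 0.318 = 1376 + 95 = 1471
Net migration: Band 4 + 50 → 1693
→ [1266, 822, 1035, 1693, 1471]
After projecting period 2:
Births: 822 * 0.479 = 394  |  1035 * 0.428 = 443 → 837
Band 2: 1266 * 0.967 = 1224
Band 3: 822 * 0.958 = 787
Band 4: 1035 * 0.939 = 972
Band 5: 1693 * 0.969 + 1471 * 0.318 = 1641 + 468 = 2109
Net migration: Band 4 + 50 → 1022
→ [837, 1224, 787, 1022, 2109]
Total after period 2: 837 + 1224 + 787 + 1022 + 2109 = 5979

5979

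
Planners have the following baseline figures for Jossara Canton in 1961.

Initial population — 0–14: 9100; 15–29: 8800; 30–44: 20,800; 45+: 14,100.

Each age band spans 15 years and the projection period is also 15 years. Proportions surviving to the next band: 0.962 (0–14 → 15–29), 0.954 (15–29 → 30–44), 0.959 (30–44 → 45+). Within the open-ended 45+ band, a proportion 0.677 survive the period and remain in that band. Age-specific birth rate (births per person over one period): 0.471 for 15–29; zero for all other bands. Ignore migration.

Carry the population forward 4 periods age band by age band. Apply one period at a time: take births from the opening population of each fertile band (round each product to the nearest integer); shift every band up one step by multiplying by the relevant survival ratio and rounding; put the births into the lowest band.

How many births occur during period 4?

1868

Numbering the bands 1..4 from youngest to oldest:
— Period 1 —
Births: 8800 × 0.471 = 4145
Band 2: 9100 × 0.962 = 8754
Band 3: 8800 × 0.954 = 8395
Band 4: 20800 × 0.959 + 14100 × 0.677 = 19947 + 9546 = 29493
Population now: 0–14=4145, 15–29=8754, 30–44=8395, 45+=29493
— Period 2 —
Births: 8754 × 0.471 = 4123
Band 2: 4145 × 0.962 = 3987
Band 3: 8754 × 0.954 = 8351
Band 4: 8395 × 0.959 + 29493 × 0.677 = 8051 + 19967 = 28018
Population now: 0–14=4123, 15–29=3987, 30–44=8351, 45+=28018
— Period 3 —
Births: 3987 × 0.471 = 1878
Band 2: 4123 × 0.962 = 3966
Band 3: 3987 × 0.954 = 3804
Band 4: 8351 × 0.959 + 28018 × 0.677 = 8009 + 18968 = 26977
Population now: 0–14=1878, 15–29=3966, 30–44=3804, 45+=26977
— Period 4 —
Births: 3966 × 0.471 = 1868
Band 2: 1878 × 0.962 = 1807
Band 3: 3966 × 0.954 = 3784
Band 4: 3804 × 0.959 + 26977 × 0.677 = 3648 + 18263 = 21911
Population now: 0–14=1868, 15–29=1807, 30–44=3784, 45+=21911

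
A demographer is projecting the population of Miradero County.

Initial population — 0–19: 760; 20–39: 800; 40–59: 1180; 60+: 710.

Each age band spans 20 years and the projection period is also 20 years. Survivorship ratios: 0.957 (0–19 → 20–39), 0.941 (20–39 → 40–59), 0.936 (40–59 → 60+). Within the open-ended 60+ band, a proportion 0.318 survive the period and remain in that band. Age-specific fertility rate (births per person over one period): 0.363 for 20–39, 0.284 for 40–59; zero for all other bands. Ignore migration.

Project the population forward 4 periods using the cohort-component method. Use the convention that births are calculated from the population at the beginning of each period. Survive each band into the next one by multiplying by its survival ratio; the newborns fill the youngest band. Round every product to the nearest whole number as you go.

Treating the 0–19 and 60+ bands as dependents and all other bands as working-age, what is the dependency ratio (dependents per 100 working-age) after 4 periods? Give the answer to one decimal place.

Let group 1 be 0–19 through group 4 = 60+.
After projecting period 1:
Births: 800 * 0.363 = 290 ; 1180 * 0.284 = 335 → 625
Group 2: 760 * 0.957 = 727
Group 3: 800 * 0.941 = 753
Group 4: 1180 * 0.936 + 710 * 0.318 = 1104 + 226 = 1330
Population now: 0–19=625, 20–39=727, 40–59=753, 60+=1330
After projecting period 2:
Births: 727 * 0.363 = 264 ; 753 * 0.284 = 214 → 478
Group 2: 625 * 0.957 = 598
Group 3: 727 * 0.941 = 684
Group 4: 753 * 0.936 + 1330 * 0.318 = 705 + 423 = 1128
Population now: 0–19=478, 20–39=598, 40–59=684, 60+=1128
After projecting period 3:
Births: 598 * 0.363 = 217 ; 684 * 0.284 = 194 → 411
Group 2: 478 * 0.957 = 457
Group 3: 598 * 0.941 = 563
Group 4: 684 * 0.936 + 1128 * 0.318 = 640 + 359 = 999
Population now: 0–19=411, 20–39=457, 40–59=563, 60+=999
After projecting period 4:
Births: 457 * 0.363 = 166 ; 563 * 0.284 = 160 → 326
Group 2: 411 * 0.957 = 393
Group 3: 457 * 0.941 = 430
Group 4: 563 * 0.936 + 999 * 0.318 = 527 + 318 = 845
Population now: 0–19=326, 20–39=393, 40–59=430, 60+=845
Dependents (band 0–19 + band 60+) = 326 + 845 = 1171; working-age = 823; ratio = 1171/823 × 100 = 142.3

142.3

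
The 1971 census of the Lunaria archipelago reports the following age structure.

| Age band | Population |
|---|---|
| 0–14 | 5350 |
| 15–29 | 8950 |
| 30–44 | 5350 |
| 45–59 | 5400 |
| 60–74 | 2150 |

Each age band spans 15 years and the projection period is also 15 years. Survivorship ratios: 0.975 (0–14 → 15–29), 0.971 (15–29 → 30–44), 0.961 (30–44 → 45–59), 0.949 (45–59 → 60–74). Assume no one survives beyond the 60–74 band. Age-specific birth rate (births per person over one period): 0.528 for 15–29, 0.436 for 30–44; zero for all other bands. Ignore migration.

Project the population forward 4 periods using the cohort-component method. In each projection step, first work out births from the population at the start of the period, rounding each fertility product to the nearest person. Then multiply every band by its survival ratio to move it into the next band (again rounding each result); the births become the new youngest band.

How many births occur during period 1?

7059

Call the groups 1 to 5, youngest first.
[period 1]
Births: 8950 × 0.528 = 4726 ; 5350 × 0.436 = 2333 ⇒ total 7059
Group 2: 5350 × 0.975 = 5216
Group 3: 8950 × 0.971 = 8690
Group 4: 5350 × 0.961 = 5141
Group 5: 5400 × 0.949 = 5125
End of period: [7059, 5216, 8690, 5141, 5125]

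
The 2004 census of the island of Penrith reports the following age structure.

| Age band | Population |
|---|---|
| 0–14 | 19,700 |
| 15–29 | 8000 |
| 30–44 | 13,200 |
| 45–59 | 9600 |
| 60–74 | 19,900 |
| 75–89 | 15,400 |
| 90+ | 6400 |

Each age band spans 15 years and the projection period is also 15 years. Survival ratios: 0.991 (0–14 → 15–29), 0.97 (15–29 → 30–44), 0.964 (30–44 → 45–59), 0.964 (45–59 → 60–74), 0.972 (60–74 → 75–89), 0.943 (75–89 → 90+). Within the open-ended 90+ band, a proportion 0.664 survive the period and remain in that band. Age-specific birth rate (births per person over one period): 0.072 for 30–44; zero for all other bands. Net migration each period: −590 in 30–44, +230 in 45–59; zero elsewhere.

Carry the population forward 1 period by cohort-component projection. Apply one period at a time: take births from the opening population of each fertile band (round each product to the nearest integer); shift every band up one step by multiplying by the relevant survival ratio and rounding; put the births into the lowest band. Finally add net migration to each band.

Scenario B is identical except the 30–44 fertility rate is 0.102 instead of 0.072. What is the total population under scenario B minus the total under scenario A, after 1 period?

Let group 1 be 0–14 through group 7 = 90+.
Period 1:
Births: 13200 × 0.072 = 950
Group 2: 19700 × 0.991 = 19523
Group 3: 8000 × 0.97 = 7760
Group 4: 13200 × 0.964 = 12725
Group 5: 9600 × 0.964 = 9254
Group 6: 19900 × 0.972 = 19343
Group 7: 15400 × 0.943 + 6400 × 0.664 = 14522 + 4250 = 18772
Net migration: Group 3 − 590 → 7170; Group 4 + 230 → 12955
End of period: [950, 19523, 7170, 12955, 9254, 19343, 18772]
Scenario A total after 1 period: 87967
Scenario B projection —
Period 1:
Births: 13200 × 0.102 = 1346
Group 2: 19700 × 0.991 = 19523
Group 3: 8000 × 0.97 = 7760
Group 4: 13200 × 0.964 = 12725
Group 5: 9600 × 0.964 = 9254
Group 6: 19900 × 0.972 = 19343
Group 7: 15400 × 0.943 + 6400 × 0.664 = 14522 + 4250 = 18772
Net migration: Group 3 − 590 → 7170; Group 4 + 230 → 12955
End of period: [1346, 19523, 7170, 12955, 9254, 19343, 18772]
Scenario B total after 1 period: 88363
Difference B − A = 88363 − 87967 = 396

396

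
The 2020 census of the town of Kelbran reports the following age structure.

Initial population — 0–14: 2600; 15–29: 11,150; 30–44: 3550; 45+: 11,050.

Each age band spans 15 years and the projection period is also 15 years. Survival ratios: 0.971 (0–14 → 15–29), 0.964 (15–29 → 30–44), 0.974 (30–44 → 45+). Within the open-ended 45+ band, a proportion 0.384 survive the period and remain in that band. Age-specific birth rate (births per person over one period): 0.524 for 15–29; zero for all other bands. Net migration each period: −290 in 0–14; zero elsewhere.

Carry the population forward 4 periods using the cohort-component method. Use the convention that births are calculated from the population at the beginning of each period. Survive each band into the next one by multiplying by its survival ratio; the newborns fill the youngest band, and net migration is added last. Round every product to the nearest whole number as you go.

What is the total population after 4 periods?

(Groups numbered youngest = 1 to oldest = 4.)
Period 1:
Births: 11150 × 0.524 = 5843
Group 2: 2600 × 0.971 = 2525
Group 3: 11150 × 0.964 = 10749
Group 4: 3550 × 0.974 + 11050 × 0.384 = 3458 + 4243 = 7701
Net migration: Group 1 − 290 → 5553
Population now: 0–14=5553, 15–29=2525, 30–44=10749, 45+=7701
Period 2:
Births: 2525 × 0.524 = 1323
Group 2: 5553 × 0.971 = 5392
Group 3: 2525 × 0.964 = 2434
Group 4: 10749 × 0.974 + 7701 × 0.384 = 10470 + 2957 = 13427
Net migration: Group 1 − 290 → 1033
Population now: 0–14=1033, 15–29=5392, 30–44=2434, 45+=13427
Period 3:
Births: 5392 × 0.524 = 2825
Group 2: 1033 × 0.971 = 1003
Group 3: 5392 × 0.964 = 5198
Group 4: 2434 × 0.974 + 13427 × 0.384 = 2371 + 5156 = 7527
Net migration: Group 1 − 290 → 2535
Population now: 0–14=2535, 15–29=1003, 30–44=5198, 45+=7527
Period 4:
Births: 1003 × 0.524 = 526
Group 2: 2535 × 0.971 = 2461
Group 3: 1003 × 0.964 = 967
Group 4: 5198 × 0.974 + 7527 × 0.384 = 5063 + 2890 = 7953
Net migration: Group 1 − 290 → 236
Population now: 0–14=236, 15–29=2461, 30–44=967, 45+=7953
Total after period 4: 236 + 2461 + 967 + 7953 = 11617

11617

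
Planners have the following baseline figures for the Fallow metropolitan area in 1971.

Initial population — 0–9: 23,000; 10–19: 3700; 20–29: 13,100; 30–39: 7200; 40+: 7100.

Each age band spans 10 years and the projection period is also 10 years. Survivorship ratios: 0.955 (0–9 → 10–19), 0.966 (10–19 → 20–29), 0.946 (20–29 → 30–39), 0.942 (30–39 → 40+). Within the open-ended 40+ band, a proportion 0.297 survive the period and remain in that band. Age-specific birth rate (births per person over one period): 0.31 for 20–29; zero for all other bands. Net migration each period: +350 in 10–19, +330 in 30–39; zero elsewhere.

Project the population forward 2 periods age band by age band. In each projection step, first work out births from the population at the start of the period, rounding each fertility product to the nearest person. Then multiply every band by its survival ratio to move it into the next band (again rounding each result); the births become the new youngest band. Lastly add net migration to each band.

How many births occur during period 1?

4061

Numbering the groups 1..5 from youngest to oldest:
After projecting period 1:
Births: 13100 × 0.31 = 4061
Group 2: 23000 × 0.955 = 21965
Group 3: 3700 × 0.966 = 3574
Group 4: 13100 × 0.946 = 12393
Group 5: 7200 × 0.942 + 7100 × 0.297 = 6782 + 2109 = 8891
Net migration: Group 2 + 350 → 22315; Group 4 + 330 → 12723
End of period: [4061, 22315, 3574, 12723, 8891]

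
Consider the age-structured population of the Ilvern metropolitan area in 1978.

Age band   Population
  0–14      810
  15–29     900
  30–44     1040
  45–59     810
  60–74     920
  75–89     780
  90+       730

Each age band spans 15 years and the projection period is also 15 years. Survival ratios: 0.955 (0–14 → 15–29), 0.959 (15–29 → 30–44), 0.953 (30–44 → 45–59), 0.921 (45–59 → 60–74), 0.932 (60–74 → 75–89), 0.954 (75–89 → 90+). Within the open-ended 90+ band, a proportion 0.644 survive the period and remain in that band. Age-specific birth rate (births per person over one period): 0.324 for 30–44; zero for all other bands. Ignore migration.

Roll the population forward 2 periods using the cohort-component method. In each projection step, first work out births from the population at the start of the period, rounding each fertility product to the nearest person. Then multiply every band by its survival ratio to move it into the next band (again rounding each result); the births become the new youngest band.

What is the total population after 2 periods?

5374

Numbering the bands 1..7 from youngest to oldest:
After projecting period 1:
Births: 1040 × 0.324 = 337
Band 2: 810 × 0.955 = 774
Band 3: 900 × 0.959 = 863
Band 4: 1040 × 0.953 = 991
Band 5: 810 × 0.921 = 746
Band 6: 920 × 0.932 = 857
Band 7: 780 × 0.954 + 730 × 0.644 = 744 + 470 = 1214
→ [337, 774, 863, 991, 746, 857, 1214]
After projecting period 2:
Births: 863 × 0.324 = 280
Band 2: 337 × 0.955 = 322
Band 3: 774 × 0.959 = 742
Band 4: 863 × 0.953 = 822
Band 5: 991 × 0.921 = 913
Band 6: 746 × 0.932 = 695
Band 7: 857 × 0.954 + 1214 × 0.644 = 818 + 782 = 1600
→ [280, 322, 742, 822, 913, 695, 1600]
Total after period 2: 280 + 322 + 742 + 822 + 913 + 695 + 1600 = 5374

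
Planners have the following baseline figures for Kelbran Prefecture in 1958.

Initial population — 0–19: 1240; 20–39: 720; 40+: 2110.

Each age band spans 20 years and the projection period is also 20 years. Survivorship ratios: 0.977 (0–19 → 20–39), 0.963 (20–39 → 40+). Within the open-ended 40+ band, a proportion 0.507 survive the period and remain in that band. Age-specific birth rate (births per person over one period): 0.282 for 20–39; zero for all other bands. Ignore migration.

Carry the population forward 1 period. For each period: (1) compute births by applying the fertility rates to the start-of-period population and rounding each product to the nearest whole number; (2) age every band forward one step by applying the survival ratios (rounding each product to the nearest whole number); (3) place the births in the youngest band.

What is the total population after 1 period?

3177

Let group 1 be 0–19 through group 3 = 40+.
Period 1.
Births: 720 * 0.282 = 203
Group 2: 1240 * 0.977 = 1211
Group 3: 720 * 0.963 + 2110 * 0.507 = 693 + 1070 = 1763
Population now: 0–19=203, 20–39=1211, 40+=1763
Total after period 1: 203 + 1211 + 1763 = 3177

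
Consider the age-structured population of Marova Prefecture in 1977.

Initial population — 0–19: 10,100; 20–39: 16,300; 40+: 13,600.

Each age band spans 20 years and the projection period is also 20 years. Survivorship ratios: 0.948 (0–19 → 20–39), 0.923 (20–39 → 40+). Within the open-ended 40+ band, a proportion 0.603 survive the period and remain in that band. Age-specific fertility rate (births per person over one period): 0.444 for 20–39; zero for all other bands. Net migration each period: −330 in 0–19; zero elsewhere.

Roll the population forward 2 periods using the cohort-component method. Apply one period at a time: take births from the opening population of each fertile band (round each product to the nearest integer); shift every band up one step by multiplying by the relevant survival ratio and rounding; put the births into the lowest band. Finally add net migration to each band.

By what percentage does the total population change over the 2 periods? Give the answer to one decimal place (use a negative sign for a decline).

[period 1]
Births: 16300 × 0.444 = 7237
20–39: 10100 × 0.948 = 9575
40+: 16300 × 0.923 + 13600 × 0.603 = 15045 + 8201 = 23246
Net migration: 0–19 − 330 → 6907
→ [6907, 9575, 23246]
[period 2]
Births: 9575 × 0.444 = 4251
20–39: 6907 × 0.948 = 6548
40+: 9575 × 0.923 + 23246 × 0.603 = 8838 + 14017 = 22855
Net migration: 0–19 − 330 → 3921
→ [3921, 6548, 22855]
Total: 40000 → 33324; change = -6676; percentage change = -16.7%

-16.7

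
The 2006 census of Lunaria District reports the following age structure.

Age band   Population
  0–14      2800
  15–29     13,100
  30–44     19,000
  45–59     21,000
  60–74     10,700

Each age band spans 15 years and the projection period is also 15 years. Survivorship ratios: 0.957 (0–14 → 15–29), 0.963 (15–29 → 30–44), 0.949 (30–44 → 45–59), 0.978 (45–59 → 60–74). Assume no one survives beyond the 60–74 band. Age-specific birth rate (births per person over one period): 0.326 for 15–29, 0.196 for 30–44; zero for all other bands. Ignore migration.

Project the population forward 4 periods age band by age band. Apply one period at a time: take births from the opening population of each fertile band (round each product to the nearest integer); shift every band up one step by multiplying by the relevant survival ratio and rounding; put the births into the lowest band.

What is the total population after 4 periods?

17830

Period 1:
Births: 13100 × 0.326 = 4271 ; 19000 × 0.196 = 3724 — total 7995
15–29: 2800 × 0.957 = 2680
30–44: 13100 × 0.963 = 12615
45–59: 19000 × 0.949 = 18031
60–74: 21000 × 0.978 = 20538
→ [7995, 2680, 12615, 18031, 20538]
Period 2:
Births: 2680 × 0.326 = 874 ; 12615 × 0.196 = 2473 — total 3347
15–29: 7995 × 0.957 = 7651
30–44: 2680 × 0.963 = 2581
45–59: 12615 × 0.949 = 11972
60–74: 18031 × 0.978 = 17634
→ [3347, 7651, 2581, 11972, 17634]
Period 3:
Births: 7651 × 0.326 = 2494 ; 2581 × 0.196 = 506 — total 3000
15–29: 3347 × 0.957 = 3203
30–44: 7651 × 0.963 = 7368
45–59: 2581 × 0.949 = 2449
60–74: 11972 × 0.978 = 11709
→ [3000, 3203, 7368, 2449, 11709]
Period 4:
Births: 3203 × 0.326 = 1044 ; 7368 × 0.196 = 1444 — total 2488
15–29: 3000 × 0.957 = 2871
30–44: 3203 × 0.963 = 3084
45–59: 7368 × 0.949 = 6992
60–74: 2449 × 0.978 = 2395
→ [2488, 2871, 3084, 6992, 2395]
Total after period 4: 2488 + 2871 + 3084 + 6992 + 2395 = 17830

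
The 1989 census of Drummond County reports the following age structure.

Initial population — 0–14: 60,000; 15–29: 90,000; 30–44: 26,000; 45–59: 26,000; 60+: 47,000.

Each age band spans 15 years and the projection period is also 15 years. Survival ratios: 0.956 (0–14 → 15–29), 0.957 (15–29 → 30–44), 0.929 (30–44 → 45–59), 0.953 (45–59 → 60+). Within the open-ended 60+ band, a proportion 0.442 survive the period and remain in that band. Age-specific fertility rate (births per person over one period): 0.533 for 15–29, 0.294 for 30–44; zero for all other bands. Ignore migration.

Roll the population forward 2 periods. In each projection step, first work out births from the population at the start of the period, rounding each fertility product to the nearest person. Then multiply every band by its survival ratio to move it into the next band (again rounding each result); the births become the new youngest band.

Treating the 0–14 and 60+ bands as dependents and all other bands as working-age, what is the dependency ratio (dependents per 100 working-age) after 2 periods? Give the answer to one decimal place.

After projecting period 1:
Births: 90000 * 0.533 = 47970 ; 26000 * 0.294 = 7644 ⇒ total 55614
15–29: 60000 * 0.956 = 57360
30–44: 90000 * 0.957 = 86130
45–59: 26000 * 0.929 = 24154
60+: 26000 * 0.953 + 47000 * 0.442 = 24778 + 20774 = 45552
Population now: 0–14=55614, 15–29=57360, 30–44=86130, 45–59=24154, 60+=45552
After projecting period 2:
Births: 57360 * 0.533 = 30573 ; 86130 * 0.294 = 25322 ⇒ total 55895
15–29: 55614 * 0.956 = 53167
30–44: 57360 * 0.957 = 54894
45–59: 86130 * 0.929 = 80015
60+: 24154 * 0.953 + 45552 * 0.442 = 23019 + 20134 = 43153
Population now: 0–14=55895, 15–29=53167, 30–44=54894, 45–59=80015, 60+=43153
Dependents (band 0–14 + band 60+) = 55895 + 43153 = 99048; working-age = 188076; ratio = 99048/188076 × 100 = 52.7

52.7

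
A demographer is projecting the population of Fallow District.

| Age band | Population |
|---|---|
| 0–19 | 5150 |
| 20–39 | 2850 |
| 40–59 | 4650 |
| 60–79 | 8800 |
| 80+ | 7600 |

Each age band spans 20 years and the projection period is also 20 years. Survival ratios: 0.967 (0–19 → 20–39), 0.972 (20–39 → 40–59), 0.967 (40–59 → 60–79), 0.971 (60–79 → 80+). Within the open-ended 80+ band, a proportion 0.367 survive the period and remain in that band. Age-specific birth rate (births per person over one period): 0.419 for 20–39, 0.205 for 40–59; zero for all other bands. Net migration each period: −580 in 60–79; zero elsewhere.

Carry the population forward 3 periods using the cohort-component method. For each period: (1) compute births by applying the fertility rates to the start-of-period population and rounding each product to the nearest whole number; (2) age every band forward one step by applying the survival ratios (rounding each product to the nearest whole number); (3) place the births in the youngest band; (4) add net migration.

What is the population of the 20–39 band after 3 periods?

Period 1.
Births: 2850 × 0.419 = 1194, 4650 × 0.205 = 953 → 2147
20–39: 5150 × 0.967 = 4980
40–59: 2850 × 0.972 = 2770
60–79: 4650 × 0.967 = 4497
80+: 8800 × 0.971 + 7600 × 0.367 = 8545 + 2789 = 11334
Net migration: 60–79 − 580 → 3917
End of period: [2147, 4980, 2770, 3917, 11334]
Period 2.
Births: 4980 × 0.419 = 2087, 2770 × 0.205 = 568 → 2655
20–39: 2147 × 0.967 = 2076
40–59: 4980 × 0.972 = 4841
60–79: 2770 × 0.967 = 2679
80+: 3917 × 0.971 + 11334 × 0.367 = 3803 + 4160 = 7963
Net migration: 60–79 − 580 → 2099
End of period: [2655, 2076, 4841, 2099, 7963]
Period 3.
Births: 2076 × 0.419 = 870, 4841 × 0.205 = 992 → 1862
20–39: 2655 × 0.967 = 2567
40–59: 2076 × 0.972 = 2018
60–79: 4841 × 0.967 = 4681
80+: 2099 × 0.971 + 7963 × 0.367 = 2038 + 2922 = 4960
Net migration: 60–79 − 580 → 4101
End of period: [1862, 2567, 2018, 4101, 4960]

2567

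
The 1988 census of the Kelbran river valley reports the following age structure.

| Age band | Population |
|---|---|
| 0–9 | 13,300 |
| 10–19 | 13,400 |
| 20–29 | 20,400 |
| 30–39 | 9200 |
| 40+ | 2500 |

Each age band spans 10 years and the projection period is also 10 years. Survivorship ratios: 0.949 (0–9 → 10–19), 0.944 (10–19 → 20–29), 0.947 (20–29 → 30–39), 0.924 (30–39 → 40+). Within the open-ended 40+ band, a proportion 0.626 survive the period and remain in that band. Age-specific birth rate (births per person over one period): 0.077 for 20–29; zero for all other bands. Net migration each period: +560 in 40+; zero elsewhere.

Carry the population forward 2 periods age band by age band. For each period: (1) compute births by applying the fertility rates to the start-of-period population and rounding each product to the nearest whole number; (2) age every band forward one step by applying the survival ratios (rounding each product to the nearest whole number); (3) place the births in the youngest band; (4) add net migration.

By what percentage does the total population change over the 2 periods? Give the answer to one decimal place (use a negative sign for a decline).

-12.5

Call the groups 1 to 5, youngest first.
Period 1.
Births: 20400 × 0.077 = 1571
Group 2: 13300 × 0.949 = 12622
Group 3: 13400 × 0.944 = 12650
Group 4: 20400 × 0.947 = 19319
Group 5: 9200 × 0.924 + 2500 × 0.626 = 8501 + 1565 = 10066
Net migration: Group 5 + 560 → 10626
→ [1571, 12622, 12650, 19319, 10626]
Period 2.
Births: 12650 × 0.077 = 974
Group 2: 1571 × 0.949 = 1491
Group 3: 12622 × 0.944 = 11915
Group 4: 12650 × 0.947 = 11980
Group 5: 19319 × 0.924 + 10626 × 0.626 = 17851 + 6652 = 24503
Net migration: Group 5 + 560 → 25063
→ [974, 1491, 11915, 11980, 25063]
Total: 58800 → 51423; change = -7377; percentage change = -12.5%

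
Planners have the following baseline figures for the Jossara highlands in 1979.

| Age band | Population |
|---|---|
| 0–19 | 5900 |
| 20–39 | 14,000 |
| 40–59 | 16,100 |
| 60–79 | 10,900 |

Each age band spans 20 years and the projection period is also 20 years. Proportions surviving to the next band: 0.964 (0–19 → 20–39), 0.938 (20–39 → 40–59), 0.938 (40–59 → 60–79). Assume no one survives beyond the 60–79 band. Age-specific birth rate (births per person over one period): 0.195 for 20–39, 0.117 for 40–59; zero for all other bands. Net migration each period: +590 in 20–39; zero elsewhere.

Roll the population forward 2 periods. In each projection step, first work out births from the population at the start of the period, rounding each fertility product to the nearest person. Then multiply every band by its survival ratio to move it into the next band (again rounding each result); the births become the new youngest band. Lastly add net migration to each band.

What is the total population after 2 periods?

26005

Period 1:
Births: 14000 × 0.195 = 2730 ; 16100 × 0.117 = 1884 → 4614
20–39: 5900 × 0.964 = 5688
40–59: 14000 × 0.938 = 13132
60–79: 16100 × 0.938 = 15102
Net migration: 20–39 + 590 → 6278
Giving 4614 / 6278 / 13132 / 15102.
Period 2:
Births: 6278 × 0.195 = 1224 ; 13132 × 0.117 = 1536 → 2760
20–39: 4614 × 0.964 = 4448
40–59: 6278 × 0.938 = 5889
60–79: 13132 × 0.938 = 12318
Net migration: 20–39 + 590 → 5038
Giving 2760 / 5038 / 5889 / 12318.
Total after period 2: 2760 + 5038 + 5889 + 12318 = 26005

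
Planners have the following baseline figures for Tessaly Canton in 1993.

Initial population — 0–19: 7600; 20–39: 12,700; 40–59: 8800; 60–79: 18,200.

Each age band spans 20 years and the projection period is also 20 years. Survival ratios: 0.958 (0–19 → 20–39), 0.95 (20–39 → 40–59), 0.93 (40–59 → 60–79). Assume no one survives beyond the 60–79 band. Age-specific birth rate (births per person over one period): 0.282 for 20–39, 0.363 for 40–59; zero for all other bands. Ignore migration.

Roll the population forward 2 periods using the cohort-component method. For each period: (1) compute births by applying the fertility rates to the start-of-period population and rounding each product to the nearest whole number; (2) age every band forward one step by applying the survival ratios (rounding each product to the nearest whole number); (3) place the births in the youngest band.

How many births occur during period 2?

Call the groups 1 to 4, youngest first.
After projecting period 1:
Births: 12700 × 0.282 = 3581  |  8800 × 0.363 = 3194 ⇒ total 6775
Group 2: 7600 × 0.958 = 7281
Group 3: 12700 × 0.95 = 12065
Group 4: 8800 × 0.93 = 8184
→ [6775, 7281, 12065, 8184]
After projecting period 2:
Births: 7281 × 0.282 = 2053  |  12065 × 0.363 = 4380 ⇒ total 6433
Group 2: 6775 × 0.958 = 6490
Group 3: 7281 × 0.95 = 6917
Group 4: 12065 × 0.93 = 11220
→ [6433, 6490, 6917, 11220]

6433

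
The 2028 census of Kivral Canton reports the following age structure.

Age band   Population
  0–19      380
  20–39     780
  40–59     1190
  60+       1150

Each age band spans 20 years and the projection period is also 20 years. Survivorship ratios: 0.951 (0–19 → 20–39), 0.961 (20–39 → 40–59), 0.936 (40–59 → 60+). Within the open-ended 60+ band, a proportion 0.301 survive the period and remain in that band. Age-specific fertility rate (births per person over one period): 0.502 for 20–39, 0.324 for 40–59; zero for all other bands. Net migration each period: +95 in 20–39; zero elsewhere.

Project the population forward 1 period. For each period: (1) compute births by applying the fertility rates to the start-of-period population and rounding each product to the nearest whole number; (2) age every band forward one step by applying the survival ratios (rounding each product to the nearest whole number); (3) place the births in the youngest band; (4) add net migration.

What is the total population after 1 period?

Call the bands 1 to 4, youngest first.
After projecting period 1:
Births: 780 × 0.502 = 392 ; 1190 × 0.324 = 386 → 778
Band 2: 380 × 0.951 = 361
Band 3: 780 × 0.961 = 750
Band 4: 1190 × 0.936 + 1150 × 0.301 = 1114 + 346 = 1460
Net migration: Band 2 + 95 → 456
Population now: 0–19=778, 20–39=456, 40–59=750, 60+=1460
Total after period 1: 778 + 456 + 750 + 1460 = 3444

3444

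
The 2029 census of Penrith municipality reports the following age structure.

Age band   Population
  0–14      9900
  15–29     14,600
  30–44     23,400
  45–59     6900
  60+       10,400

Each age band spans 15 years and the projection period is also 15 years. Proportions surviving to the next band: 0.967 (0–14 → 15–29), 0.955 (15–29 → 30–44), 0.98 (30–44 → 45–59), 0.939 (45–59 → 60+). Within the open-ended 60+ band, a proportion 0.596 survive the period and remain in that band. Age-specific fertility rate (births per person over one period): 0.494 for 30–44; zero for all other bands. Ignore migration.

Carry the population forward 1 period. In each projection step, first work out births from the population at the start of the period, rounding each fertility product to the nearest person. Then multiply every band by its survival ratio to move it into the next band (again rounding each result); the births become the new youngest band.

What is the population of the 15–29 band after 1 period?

Call the groups 1 to 5, youngest first.
[period 1]
Births: 23400 * 0.494 = 11560
Group 2: 9900 * 0.967 = 9573
Group 3: 14600 * 0.955 = 13943
Group 4: 23400 * 0.98 = 22932
Group 5: 6900 * 0.939 + 10400 * 0.596 = 6479 + 6198 = 12677
→ [11560, 9573, 13943, 22932, 12677]

9573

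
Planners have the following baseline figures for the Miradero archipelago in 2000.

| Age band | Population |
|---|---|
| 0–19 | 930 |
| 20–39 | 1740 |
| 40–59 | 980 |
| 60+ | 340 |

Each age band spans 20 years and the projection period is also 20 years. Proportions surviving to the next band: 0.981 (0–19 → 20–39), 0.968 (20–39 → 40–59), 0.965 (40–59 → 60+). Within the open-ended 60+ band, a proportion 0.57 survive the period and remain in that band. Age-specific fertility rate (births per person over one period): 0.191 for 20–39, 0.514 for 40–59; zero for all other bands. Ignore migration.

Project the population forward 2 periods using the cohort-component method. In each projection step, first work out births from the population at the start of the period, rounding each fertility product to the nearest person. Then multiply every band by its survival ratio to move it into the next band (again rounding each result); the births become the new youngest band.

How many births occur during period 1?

836

Numbering the groups 1..4 from youngest to oldest:
Period 1:
Births: 1740 × 0.191 = 332  |  980 × 0.514 = 504 → total 836
Group 2: 930 × 0.981 = 912
Group 3: 1740 × 0.968 = 1684
Group 4: 980 × 0.965 + 340 × 0.57 = 946 + 194 = 1140
Population now: 0–19=836, 20–39=912, 40–59=1684, 60+=1140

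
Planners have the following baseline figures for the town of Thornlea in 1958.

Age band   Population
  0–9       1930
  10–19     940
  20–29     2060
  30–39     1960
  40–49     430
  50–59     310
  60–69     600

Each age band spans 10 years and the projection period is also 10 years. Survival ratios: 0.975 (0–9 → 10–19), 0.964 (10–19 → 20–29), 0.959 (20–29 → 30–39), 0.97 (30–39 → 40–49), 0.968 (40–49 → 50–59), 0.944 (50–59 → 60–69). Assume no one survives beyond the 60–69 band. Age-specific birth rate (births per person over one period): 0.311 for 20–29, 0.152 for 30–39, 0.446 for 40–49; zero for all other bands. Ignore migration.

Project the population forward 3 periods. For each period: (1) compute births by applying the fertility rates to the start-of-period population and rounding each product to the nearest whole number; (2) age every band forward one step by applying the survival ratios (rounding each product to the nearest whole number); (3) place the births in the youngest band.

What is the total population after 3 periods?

Let band 1 be 0–9 through band 7 = 60–69.
Period 1:
Births: 2060 × 0.311 = 641, 1960 × 0.152 = 298, 430 × 0.446 = 192 ⇒ total 1131
Band 2: 1930 × 0.975 = 1882
Band 3: 940 × 0.964 = 906
Band 4: 2060 × 0.959 = 1976
Band 5: 1960 × 0.97 = 1901
Band 6: 430 × 0.968 = 416
Band 7: 310 × 0.944 = 293
End of period: [1131, 1882, 906, 1976, 1901, 416, 293]
Period 2:
Births: 906 × 0.311 = 282, 1976 × 0.152 = 300, 1901 × 0.446 = 848 ⇒ total 1430
Band 2: 1131 × 0.975 = 1103
Band 3: 1882 × 0.964 = 1814
Band 4: 906 × 0.959 = 869
Band 5: 1976 × 0.97 = 1917
Band 6: 1901 × 0.968 = 1840
Band 7: 416 × 0.944 = 393
End of period: [1430, 1103, 1814, 869, 1917, 1840, 393]
Period 3:
Births: 1814 × 0.311 = 564, 869 × 0.152 = 132, 1917 × 0.446 = 855 ⇒ total 1551
Band 2: 1430 × 0.975 = 1394
Band 3: 1103 × 0.964 = 1063
Band 4: 1814 × 0.959 = 1740
Band 5: 869 × 0.97 = 843
Band 6: 1917 × 0.968 = 1856
Band 7: 1840 × 0.944 = 1737
End of period: [1551, 1394, 1063, 1740, 843, 1856, 1737]
Total after period 3: 1551 + 1394 + 1063 + 1740 + 843 + 1856 + 1737 = 10184

10184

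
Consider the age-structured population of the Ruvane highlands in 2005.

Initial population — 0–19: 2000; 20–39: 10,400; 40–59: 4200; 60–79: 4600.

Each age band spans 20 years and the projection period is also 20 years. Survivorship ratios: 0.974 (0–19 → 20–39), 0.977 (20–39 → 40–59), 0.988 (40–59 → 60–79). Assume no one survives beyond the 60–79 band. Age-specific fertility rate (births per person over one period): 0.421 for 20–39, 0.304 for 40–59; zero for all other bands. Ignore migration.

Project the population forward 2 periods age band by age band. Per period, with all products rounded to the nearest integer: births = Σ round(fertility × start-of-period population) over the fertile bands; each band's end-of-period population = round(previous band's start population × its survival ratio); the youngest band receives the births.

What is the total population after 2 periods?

21359

After projecting period 1:
Births: 10400 * 0.421 = 4378  |  4200 * 0.304 = 1277 — total 5655
20–39: 2000 * 0.974 = 1948
40–59: 10400 * 0.977 = 10161
60–79: 4200 * 0.988 = 4150
→ [5655, 1948, 10161, 4150]
After projecting period 2:
Births: 1948 * 0.421 = 820  |  10161 * 0.304 = 3089 — total 3909
20–39: 5655 * 0.974 = 5508
40–59: 1948 * 0.977 = 1903
60–79: 10161 * 0.988 = 10039
→ [3909, 5508, 1903, 10039]
Total after period 2: 3909 + 5508 + 1903 + 10039 = 21359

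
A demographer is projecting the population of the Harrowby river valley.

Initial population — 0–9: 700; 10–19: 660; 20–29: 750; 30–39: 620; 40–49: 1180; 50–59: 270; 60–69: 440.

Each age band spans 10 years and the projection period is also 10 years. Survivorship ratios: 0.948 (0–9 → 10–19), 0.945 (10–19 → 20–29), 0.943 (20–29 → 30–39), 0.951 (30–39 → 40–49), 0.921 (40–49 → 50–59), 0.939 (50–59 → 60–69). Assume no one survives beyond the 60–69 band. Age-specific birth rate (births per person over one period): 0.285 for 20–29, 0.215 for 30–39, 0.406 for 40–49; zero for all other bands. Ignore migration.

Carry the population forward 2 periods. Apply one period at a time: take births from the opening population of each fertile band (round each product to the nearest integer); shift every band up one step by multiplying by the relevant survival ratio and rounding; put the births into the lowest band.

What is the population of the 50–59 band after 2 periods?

(Groups numbered youngest = 1 to oldest = 7.)
After projecting period 1:
Births: 750 × 0.285 = 214 ; 620 × 0.215 = 133 ; 1180 × 0.406 = 479 ⇒ total 826
Group 2: 700 × 0.948 = 664
Group 3: 660 × 0.945 = 624
Group 4: 750 × 0.943 = 707
Group 5: 620 × 0.951 = 590
Group 6: 1180 × 0.921 = 1087
Group 7: 270 × 0.939 = 254
→ [826, 664, 624, 707, 590, 1087, 254]
After projecting period 2:
Births: 624 × 0.285 = 178 ; 707 × 0.215 = 152 ; 590 × 0.406 = 240 ⇒ total 570
Group 2: 826 × 0.948 = 783
Group 3: 664 × 0.945 = 627
Group 4: 624 × 0.943 = 588
Group 5: 707 × 0.951 = 672
Group 6: 590 × 0.921 = 543
Group 7: 1087 × 0.939 = 1021
→ [570, 783, 627, 588, 672, 543, 1021]

543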